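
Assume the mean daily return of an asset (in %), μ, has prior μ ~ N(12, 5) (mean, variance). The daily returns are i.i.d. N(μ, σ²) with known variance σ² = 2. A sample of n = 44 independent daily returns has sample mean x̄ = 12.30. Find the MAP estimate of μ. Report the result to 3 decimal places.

μ̂_MAP = 12.297

n = 44, x̄ = 12.30.
For a Normal prior and Normal likelihood with known variance, the posterior is Normal; its mode equals its mean, the precision-weighted average.
Prior precision 1/σ₀² = 1/5 = 0.2; data precision n/σ² = 44/2 = 22.
μ̂ = (0.2·12 + 22·12.3) / (0.2 + 22) = 273/22.2 = 455/37 ≈ 12.297.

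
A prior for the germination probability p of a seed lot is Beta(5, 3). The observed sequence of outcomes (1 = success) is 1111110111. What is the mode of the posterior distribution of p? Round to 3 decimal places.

p̂_MAP = 0.813

Prior: Beta(5, 3).
Data: 9 successes in 10 trials (from the sequence). The binomial likelihood contributes p^9(1−p)^1, so the posterior is Beta(5+9, 3+1) = Beta(14, 4).
For Beta(a, b) with a, b > 1 the mode is (a−1)/(a+b−2) = 13/16 ≈ 0.813.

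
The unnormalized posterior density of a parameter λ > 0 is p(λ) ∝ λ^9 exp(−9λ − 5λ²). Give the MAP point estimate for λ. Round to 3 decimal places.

ℓ'(λ) = 9/λ − 9 − 10λ. Setting this to zero and multiplying by λ: 10λ² + 9λ − 9 = 0.
λ = (−9 + √(9² + 4·10·9)) / (2·10) = (−9 + √441) / 20 = (−9 + 21)/20 = 3/5.
ℓ''(λ) = −9/λ² − 10 < 0, confirming a maximum.

λ̂_MAP = 0.600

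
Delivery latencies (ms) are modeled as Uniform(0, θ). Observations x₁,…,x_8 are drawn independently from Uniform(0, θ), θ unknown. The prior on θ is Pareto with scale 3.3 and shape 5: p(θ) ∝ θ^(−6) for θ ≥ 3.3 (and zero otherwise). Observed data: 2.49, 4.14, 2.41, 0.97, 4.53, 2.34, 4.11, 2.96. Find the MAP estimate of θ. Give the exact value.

θ̂_MAP = 4.53

The Uniform(0, θ) likelihood is θ^(−n) for θ ≥ max(xᵢ), zero otherwise. Here max(xᵢ) = 4.53.
Posterior ∝ θ^(−6) · θ^(−8) = θ^(−14) on θ ≥ max(3.3, 4.53) = 4.53.
This density is strictly decreasing in θ, so the posterior mode lies at the lower boundary of the support.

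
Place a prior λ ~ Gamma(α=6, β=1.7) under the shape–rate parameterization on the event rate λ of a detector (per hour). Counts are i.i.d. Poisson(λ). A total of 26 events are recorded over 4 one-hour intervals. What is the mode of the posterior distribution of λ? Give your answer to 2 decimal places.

Σxᵢ = 26, n = 4.
Posterior ∝ λ^5e^(−1.7λ) · λ^26e^(−4λ) = λ^31e^(−5.7λ), i.e. Gamma(shape=32, rate=5.7).
The mode of a Gamma(a, b) with a ≥ 1 (shape–rate) is (a−1)/b = 31/5.7 ≈ 5.44.

λ̂_MAP = 5.44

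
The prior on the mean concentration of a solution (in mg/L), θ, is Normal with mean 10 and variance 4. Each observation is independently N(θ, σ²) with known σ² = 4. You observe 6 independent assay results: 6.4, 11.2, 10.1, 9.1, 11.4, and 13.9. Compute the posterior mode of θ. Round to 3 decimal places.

n = 6; x̄ = (6.4 + 11.2 + 10.1 + 9.1 + 11.4 + 13.9)/6 = 62.1/6 = 10.35.
For a Normal prior and Normal likelihood with known variance, the posterior is Normal; its mode equals its mean, the precision-weighted average.
Prior precision 1/σ₀² = 1/4 = 0.25; data precision n/σ² = 6/4 = 1.5.
θ̂ = (0.25·10 + 1.5·10.35) / (0.25 + 1.5) = 18.025/1.75 = 10.300.

θ̂_MAP = 10.300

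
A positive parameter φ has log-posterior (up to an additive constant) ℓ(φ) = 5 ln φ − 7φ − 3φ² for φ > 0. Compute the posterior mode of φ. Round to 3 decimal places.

ℓ'(φ) = 5/φ − 7 − 6φ. Setting this to zero and multiplying by φ: 6φ² + 7φ − 5 = 0.
φ = (−7 + √(7² + 4·6·5)) / (2·6) = (−7 + √169) / 12 = (−7 + 13)/12 = 1/2.
ℓ''(φ) = −5/φ² − 6 < 0, confirming a maximum.

φ̂_MAP = 0.500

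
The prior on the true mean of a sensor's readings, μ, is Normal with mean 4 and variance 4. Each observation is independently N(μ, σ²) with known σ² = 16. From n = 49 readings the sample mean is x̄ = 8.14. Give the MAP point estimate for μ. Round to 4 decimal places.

n = 49, x̄ = 8.14.
For a Normal prior and Normal likelihood with known variance, the posterior is Normal; its mode equals its mean, the precision-weighted average.
Prior precision 1/σ₀² = 1/4 = 0.25; data precision n/σ² = 49/16 = 3.0625.
μ̂ = (0.25·4 + 3.0625·8.14) / (0.25 + 3.0625) = 25.92875/3.3125 = 20743/2650 ≈ 7.8275.

μ̂_MAP = 7.8275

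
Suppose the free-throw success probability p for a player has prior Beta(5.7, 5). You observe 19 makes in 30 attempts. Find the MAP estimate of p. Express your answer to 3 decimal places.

p̂_MAP = 0.612

Prior: Beta(5.7, 5).
Data: 19 successes in 30 trials. The binomial likelihood contributes p^19(1−p)^11, so the posterior is Beta(5.7+19, 5+11) = Beta(24.7, 16).
For Beta(a, b) with a, b > 1 the mode is (a−1)/(a+b−2) = 23.7/38.7 ≈ 0.612.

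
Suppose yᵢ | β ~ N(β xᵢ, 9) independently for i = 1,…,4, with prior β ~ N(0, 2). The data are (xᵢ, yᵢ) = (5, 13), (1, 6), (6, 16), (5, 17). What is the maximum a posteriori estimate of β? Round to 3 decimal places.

log p(β | y) = −Σ(yᵢ − βxᵢ)²/(2·9) − β²/(2·2) + const.
Setting the derivative to zero: Σxᵢ(yᵢ − βxᵢ)/9 − β/2 = 0, so β = Σxᵢyᵢ / (Σxᵢ² + σ²/τ²).
Σxᵢyᵢ = 5·13 + 1·6 + 6·16 + 5·17 = 252; Σxᵢ² = 87; σ²/τ² = 4.5.
β̂_MAP = 252 / (87 + 4.5) = 252/91.5 ≈ 2.754.

β̂_MAP = 2.754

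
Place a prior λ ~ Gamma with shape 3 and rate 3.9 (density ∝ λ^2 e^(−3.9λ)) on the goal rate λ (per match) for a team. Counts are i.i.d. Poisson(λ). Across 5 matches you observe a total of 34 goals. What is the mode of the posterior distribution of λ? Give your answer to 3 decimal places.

λ̂_MAP = 4.045

Σxᵢ = 34, n = 5.
Posterior ∝ λ^2e^(−3.9λ) · λ^34e^(−5λ) = λ^36e^(−8.9λ), i.e. Gamma(shape=37, rate=8.9).
The mode of a Gamma(a, b) with a ≥ 1 (shape–rate) is (a−1)/b = 36/8.9 ≈ 4.045.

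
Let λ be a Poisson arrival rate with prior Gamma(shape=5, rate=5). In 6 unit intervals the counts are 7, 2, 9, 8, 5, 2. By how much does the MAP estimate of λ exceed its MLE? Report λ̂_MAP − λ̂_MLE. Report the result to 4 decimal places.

MAP − MLE = -2.1364

Σxᵢ = 33. Posterior is Gamma(38, 11); MAP = (38−1)/11 = 37/11 ≈ 3.36364.
MLE = x̄ = 33/6 ≈ 5.50000.
Difference = 37/11 − 33/6 = -47/22 ≈ -2.1364.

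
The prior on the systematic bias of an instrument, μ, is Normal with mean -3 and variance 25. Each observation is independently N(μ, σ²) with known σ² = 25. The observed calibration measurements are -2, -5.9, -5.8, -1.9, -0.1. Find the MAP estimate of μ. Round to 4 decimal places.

μ̂_MAP = -3.1167

n = 5; x̄ = ((-2) + (-5.9) + (-5.8) + (-1.9) + (-0.1))/5 = -15.7/5 = -3.14.
For a Normal prior and Normal likelihood with known variance, the posterior is Normal; its mode equals its mean, the precision-weighted average.
Prior precision 1/σ₀² = 1/25 = 0.04; data precision n/σ² = 5/25 = 0.2.
μ̂ = (0.04·(-3) + 0.2·(-3.14)) / (0.04 + 0.2) = (-0.748)/0.24 = -187/60 ≈ -3.1167.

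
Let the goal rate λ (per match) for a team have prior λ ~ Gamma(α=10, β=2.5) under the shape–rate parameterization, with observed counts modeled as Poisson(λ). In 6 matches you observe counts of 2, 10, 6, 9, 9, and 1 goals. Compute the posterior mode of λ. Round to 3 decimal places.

Σxᵢ = 2+10+6+9+9+1 = 37, with n = 6.
Posterior ∝ λ^9e^(−2.5λ) · λ^37e^(−6λ) = λ^46e^(−8.5λ), i.e. Gamma(shape=47, rate=8.5).
The mode of a Gamma(a, b) with a ≥ 1 (shape–rate) is (a−1)/b = 46/8.5 ≈ 5.412.

λ̂_MAP = 5.412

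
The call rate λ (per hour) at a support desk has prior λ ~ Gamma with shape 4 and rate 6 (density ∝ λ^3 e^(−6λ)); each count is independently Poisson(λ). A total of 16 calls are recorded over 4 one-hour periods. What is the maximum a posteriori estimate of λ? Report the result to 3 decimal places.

λ̂_MAP = 1.900

Σxᵢ = 16, n = 4.
Posterior ∝ λ^3e^(−6λ) · λ^16e^(−4λ) = λ^19e^(−10λ), i.e. Gamma(shape=20, rate=10).
The mode of a Gamma(a, b) with a ≥ 1 (shape–rate) is (a−1)/b = 19/10 ≈ 1.900.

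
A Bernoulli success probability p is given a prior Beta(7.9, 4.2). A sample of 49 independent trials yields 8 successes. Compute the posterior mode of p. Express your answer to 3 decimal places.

Prior: Beta(7.9, 4.2).
Data: 8 successes in 49 trials. The binomial likelihood contributes p^8(1−p)^41, so the posterior is Beta(7.9+8, 4.2+41) = Beta(15.9, 45.2).
For Beta(a, b) with a, b > 1 the mode is (a−1)/(a+b−2) = 14.9/59.1 ≈ 0.252.

p̂_MAP = 0.252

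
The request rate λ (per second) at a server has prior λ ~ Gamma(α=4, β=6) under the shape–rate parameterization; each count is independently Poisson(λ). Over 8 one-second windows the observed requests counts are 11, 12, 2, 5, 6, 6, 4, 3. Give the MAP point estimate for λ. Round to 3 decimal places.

Σxᵢ = 11+12+2+5+6+6+4+3 = 49, with n = 8.
Posterior ∝ λ^3e^(−6λ) · λ^49e^(−8λ) = λ^52e^(−14λ), i.e. Gamma(shape=53, rate=14).
The mode of a Gamma(a, b) with a ≥ 1 (shape–rate) is (a−1)/b = 52/14 ≈ 3.714.

λ̂_MAP = 3.714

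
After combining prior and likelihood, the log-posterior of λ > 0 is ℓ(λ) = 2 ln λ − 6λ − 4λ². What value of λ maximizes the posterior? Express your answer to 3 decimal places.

λ̂_MAP = 0.250

ℓ'(λ) = 2/λ − 6 − 8λ. Setting this to zero and multiplying by λ: 8λ² + 6λ − 2 = 0.
λ = (−6 + √(6² + 4·8·2)) / (2·8) = (−6 + √100) / 16 = (−6 + 10)/16 = 1/4.
ℓ''(λ) = −2/λ² − 8 < 0, confirming a maximum.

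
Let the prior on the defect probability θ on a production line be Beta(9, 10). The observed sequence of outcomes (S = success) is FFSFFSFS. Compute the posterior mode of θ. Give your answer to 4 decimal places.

Prior: Beta(9, 10).
Data: 3 successes in 8 trials (from the sequence). The binomial likelihood contributes θ^3(1−θ)^5, so the posterior is Beta(9+3, 10+5) = Beta(12, 15).
For Beta(a, b) with a, b > 1 the mode is (a−1)/(a+b−2) = 11/25 ≈ 0.4400.

θ̂_MAP = 0.4400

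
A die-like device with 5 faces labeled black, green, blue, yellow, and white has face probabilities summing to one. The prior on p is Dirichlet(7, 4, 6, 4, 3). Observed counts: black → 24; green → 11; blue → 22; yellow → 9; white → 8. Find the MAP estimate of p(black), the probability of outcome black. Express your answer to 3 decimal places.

The posterior is Dirichlet(αᵢ + nᵢ) = Dirichlet(31, 15, 28, 13, 11).
For a Dirichlet(a₁,…,a_K) with all aᵢ > 1, the mode has j-th component (aⱼ − 1)/(Σaᵢ − K).
Here Σaᵢ = 98 and K = 5, so p(black) = (31 − 1)/(98 − 5) = 30/93 ≈ 0.323.

MAP estimate of p(black) = 0.323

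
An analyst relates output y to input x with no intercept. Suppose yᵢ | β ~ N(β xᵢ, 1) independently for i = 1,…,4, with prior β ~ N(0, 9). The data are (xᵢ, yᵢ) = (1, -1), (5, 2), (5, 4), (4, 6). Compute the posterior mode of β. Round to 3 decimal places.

β̂_MAP = 0.790

log p(β | y) = −Σ(yᵢ − βxᵢ)²/(2·1) − β²/(2·9) + const.
Setting the derivative to zero: Σxᵢ(yᵢ − βxᵢ)/1 − β/9 = 0, so β = Σxᵢyᵢ / (Σxᵢ² + σ²/τ²).
Σxᵢyᵢ = 1·(-1) + 5·2 + 5·4 + 4·6 = 53; Σxᵢ² = 67; σ²/τ² = 1/9.
β̂_MAP = 53 / (67 + 1/9) = 53/(604/9) = 477/604 ≈ 0.790.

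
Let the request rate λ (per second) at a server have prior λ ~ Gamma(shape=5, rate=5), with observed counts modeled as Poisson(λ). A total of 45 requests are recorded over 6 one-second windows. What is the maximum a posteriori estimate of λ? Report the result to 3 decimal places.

Σxᵢ = 45, n = 6.
Posterior ∝ λ^4e^(−5λ) · λ^45e^(−6λ) = λ^49e^(−11λ), i.e. Gamma(shape=50, rate=11).
The mode of a Gamma(a, b) with a ≥ 1 (shape–rate) is (a−1)/b = 49/11 ≈ 4.455.

λ̂_MAP = 4.455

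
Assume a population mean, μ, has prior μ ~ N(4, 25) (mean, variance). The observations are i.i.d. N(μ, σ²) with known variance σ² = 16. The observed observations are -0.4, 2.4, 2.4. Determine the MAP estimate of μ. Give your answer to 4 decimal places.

μ̂_MAP = 1.9121

n = 3; x̄ = ((-0.4) + 2.4 + 2.4)/3 = 4.4/3 = 22/15 ≈ 1.4667.
For a Normal prior and Normal likelihood with known variance, the posterior is Normal; its mode equals its mean, the precision-weighted average.
Prior precision 1/σ₀² = 1/25 = 0.04; data precision n/σ² = 3/16 = 0.1875.
μ̂ = (0.04·4 + 0.1875·(22/15)) / (0.04 + 0.1875) = 0.435/0.2275 = 174/91 ≈ 1.9121.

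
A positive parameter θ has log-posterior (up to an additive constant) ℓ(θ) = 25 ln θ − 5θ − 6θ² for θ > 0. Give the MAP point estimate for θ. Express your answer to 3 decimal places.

θ̂_MAP = 1.250

ℓ'(θ) = 25/θ − 5 − 12θ. Setting this to zero and multiplying by θ: 12θ² + 5θ − 25 = 0.
θ = (−5 + √(5² + 4·12·25)) / (2·12) = (−5 + √1225) / 24 = (−5 + 35)/24 = 5/4.
ℓ''(θ) = −25/θ² − 12 < 0, confirming a maximum.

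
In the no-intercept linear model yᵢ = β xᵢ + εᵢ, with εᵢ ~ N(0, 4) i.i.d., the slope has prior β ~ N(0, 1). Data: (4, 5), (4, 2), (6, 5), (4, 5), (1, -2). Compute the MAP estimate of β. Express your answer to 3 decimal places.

log p(β | y) = −Σ(yᵢ − βxᵢ)²/(2·4) − β²/(2·1) + const.
Setting the derivative to zero: Σxᵢ(yᵢ − βxᵢ)/4 − β/1 = 0, so β = Σxᵢyᵢ / (Σxᵢ² + σ²/τ²).
Σxᵢyᵢ = 4·5 + 4·2 + 6·5 + 4·5 + 1·(-2) = 76; Σxᵢ² = 85; σ²/τ² = 4.
β̂_MAP = 76 / (85 + 4) = 76/89 ≈ 0.854.

β̂_MAP = 0.854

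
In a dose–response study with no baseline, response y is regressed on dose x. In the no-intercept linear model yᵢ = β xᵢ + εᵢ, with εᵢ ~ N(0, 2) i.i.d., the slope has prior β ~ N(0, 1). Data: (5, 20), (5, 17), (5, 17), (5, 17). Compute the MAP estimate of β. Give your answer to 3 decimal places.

β̂_MAP = 3.480

log p(β | y) = −Σ(yᵢ − βxᵢ)²/(2·2) − β²/(2·1) + const.
Setting the derivative to zero: Σxᵢ(yᵢ − βxᵢ)/2 − β/1 = 0, so β = Σxᵢyᵢ / (Σxᵢ² + σ²/τ²).
Σxᵢyᵢ = 5·20 + 5·17 + 5·17 + 5·17 = 355; Σxᵢ² = 100; σ²/τ² = 2.
β̂_MAP = 355 / (100 + 2) = 355/102 ≈ 3.480.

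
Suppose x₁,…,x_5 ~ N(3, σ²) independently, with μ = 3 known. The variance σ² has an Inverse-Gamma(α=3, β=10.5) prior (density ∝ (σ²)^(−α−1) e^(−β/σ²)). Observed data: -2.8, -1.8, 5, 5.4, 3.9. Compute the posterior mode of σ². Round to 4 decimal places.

Sum of squared deviations about the known mean: SS = (-2.8−3)² + (-1.8−3)² + (5−3)² + (5.4−3)² + (3.9−3)² = 67.25.
The Normal likelihood contributes (σ²)^(−n/2) exp(−SS/(2σ²)), so the posterior is Inverse-Gamma(α + n/2, β + SS/2) = Inverse-Gamma(5.5, 44.125).
The mode of Inverse-Gamma(a, b) is b/(a+1) = 44.125/6.5 ≈ 6.7885.

σ̂²_MAP = 6.7885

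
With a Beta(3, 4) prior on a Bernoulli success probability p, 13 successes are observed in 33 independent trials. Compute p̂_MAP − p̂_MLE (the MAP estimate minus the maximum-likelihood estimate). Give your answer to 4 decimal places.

Posterior is Beta(16, 24); MAP = (16−1)/(40−2) = 15/38 ≈ 0.39474.
MLE ignores the prior: p̂_MLE = k/n = 13/33 ≈ 0.39394.
Difference = 15/38 − 13/33 = 1/1254 ≈ 0.0008.

MAP − MLE = 0.0008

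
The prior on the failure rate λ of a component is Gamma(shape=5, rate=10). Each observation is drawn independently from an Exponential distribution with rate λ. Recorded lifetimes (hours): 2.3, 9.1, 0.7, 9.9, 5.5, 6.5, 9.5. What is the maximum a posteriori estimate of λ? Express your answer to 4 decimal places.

λ̂_MAP = 0.2056

The Exponential(rate=λ) likelihood is ∝ λ^n e^(−λΣtᵢ). Here n = 7 and Σtᵢ = 2.3 + 9.1 + 0.7 + 9.9 + 5.5 + 6.5 + 9.5 = 43.5.
Posterior ∝ λ^4e^(−10λ) · λ^7e^(−43.5λ) = λ^11e^(−53.5λ), i.e. Gamma(12, 53.5).
Mode = (a−1)/b = 11/53.5 ≈ 0.2056.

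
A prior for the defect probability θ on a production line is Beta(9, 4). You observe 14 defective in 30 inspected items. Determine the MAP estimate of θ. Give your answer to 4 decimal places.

θ̂_MAP = 0.5366

Prior: Beta(9, 4).
Data: 14 successes in 30 trials. The binomial likelihood contributes θ^14(1−θ)^16, so the posterior is Beta(9+14, 4+16) = Beta(23, 20).
For Beta(a, b) with a, b > 1 the mode is (a−1)/(a+b−2) = 22/41 ≈ 0.5366.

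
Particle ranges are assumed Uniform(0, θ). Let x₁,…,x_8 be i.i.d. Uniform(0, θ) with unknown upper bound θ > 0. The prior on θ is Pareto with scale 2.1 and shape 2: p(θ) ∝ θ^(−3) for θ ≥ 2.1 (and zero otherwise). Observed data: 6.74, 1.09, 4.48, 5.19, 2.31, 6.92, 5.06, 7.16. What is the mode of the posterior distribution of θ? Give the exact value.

The Uniform(0, θ) likelihood is θ^(−n) for θ ≥ max(xᵢ), zero otherwise. Here max(xᵢ) = 7.16.
Posterior ∝ θ^(−3) · θ^(−8) = θ^(−11) on θ ≥ max(2.1, 7.16) = 7.16.
This density is strictly decreasing in θ, so the posterior mode lies at the lower boundary of the support.

θ̂_MAP = 7.16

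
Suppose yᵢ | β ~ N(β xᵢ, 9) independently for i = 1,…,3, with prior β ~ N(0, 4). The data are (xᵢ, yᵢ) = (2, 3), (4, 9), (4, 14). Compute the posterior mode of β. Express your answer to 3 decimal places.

β̂_MAP = 2.562

log p(β | y) = −Σ(yᵢ − βxᵢ)²/(2·9) − β²/(2·4) + const.
Setting the derivative to zero: Σxᵢ(yᵢ − βxᵢ)/9 − β/4 = 0, so β = Σxᵢyᵢ / (Σxᵢ² + σ²/τ²).
Σxᵢyᵢ = 2·3 + 4·9 + 4·14 = 98; Σxᵢ² = 36; σ²/τ² = 2.25.
β̂_MAP = 98 / (36 + 2.25) = 98/38.25 ≈ 2.562.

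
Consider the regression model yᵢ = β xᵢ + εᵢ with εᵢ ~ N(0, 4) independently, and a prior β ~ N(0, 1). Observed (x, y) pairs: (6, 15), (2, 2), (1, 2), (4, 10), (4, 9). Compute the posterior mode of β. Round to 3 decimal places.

log p(β | y) = −Σ(yᵢ − βxᵢ)²/(2·4) − β²/(2·1) + const.
Setting the derivative to zero: Σxᵢ(yᵢ − βxᵢ)/4 − β/1 = 0, so β = Σxᵢyᵢ / (Σxᵢ² + σ²/τ²).
Σxᵢyᵢ = 6·15 + 2·2 + 1·2 + 4·10 + 4·9 = 172; Σxᵢ² = 73; σ²/τ² = 4.
β̂_MAP = 172 / (73 + 4) = 172/77 ≈ 2.234.

β̂_MAP = 2.234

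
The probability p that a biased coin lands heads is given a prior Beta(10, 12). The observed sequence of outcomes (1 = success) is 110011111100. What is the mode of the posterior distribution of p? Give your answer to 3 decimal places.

Prior: Beta(10, 12).
Data: 8 successes in 12 trials (from the sequence). The binomial likelihood contributes p^8(1−p)^4, so the posterior is Beta(10+8, 12+4) = Beta(18, 16).
For Beta(a, b) with a, b > 1 the mode is (a−1)/(a+b−2) = 17/32 ≈ 0.531.

p̂_MAP = 0.531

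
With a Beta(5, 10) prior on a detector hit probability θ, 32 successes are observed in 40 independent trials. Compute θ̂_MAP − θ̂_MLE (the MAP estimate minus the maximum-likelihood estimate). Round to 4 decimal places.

Posterior is Beta(37, 18); MAP = (37−1)/(55−2) = 36/53 ≈ 0.67925.
MLE ignores the prior: θ̂_MLE = k/n = 32/40 ≈ 0.80000.
Difference = 36/53 − 32/40 = -32/265 ≈ -0.1208.

MAP − MLE = -0.1208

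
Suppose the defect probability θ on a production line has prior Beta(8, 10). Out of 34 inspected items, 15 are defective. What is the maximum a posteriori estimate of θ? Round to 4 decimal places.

Prior: Beta(8, 10).
Data: 15 successes in 34 trials. The binomial likelihood contributes θ^15(1−θ)^19, so the posterior is Beta(8+15, 10+19) = Beta(23, 29).
For Beta(a, b) with a, b > 1 the mode is (a−1)/(a+b−2) = 22/50 ≈ 0.4400.

θ̂_MAP = 0.4400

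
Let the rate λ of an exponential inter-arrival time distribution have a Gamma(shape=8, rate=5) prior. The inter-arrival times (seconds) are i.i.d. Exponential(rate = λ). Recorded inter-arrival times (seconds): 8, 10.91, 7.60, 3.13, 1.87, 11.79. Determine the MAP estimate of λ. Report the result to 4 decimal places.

The Exponential(rate=λ) likelihood is ∝ λ^n e^(−λΣtᵢ). Here n = 6 and Σtᵢ = 8 + 10.91 + 7.60 + 3.13 + 1.87 + 11.79 = 43.30.
Posterior ∝ λ^7e^(−5λ) · λ^6e^(−43.30λ) = λ^13e^(−48.30λ), i.e. Gamma(14, 48.30).
Mode = (a−1)/b = 13/48.30 ≈ 0.2692.

λ̂_MAP = 0.2692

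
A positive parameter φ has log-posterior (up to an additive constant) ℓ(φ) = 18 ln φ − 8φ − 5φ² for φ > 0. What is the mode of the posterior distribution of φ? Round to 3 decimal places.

ℓ'(φ) = 18/φ − 8 − 10φ. Setting this to zero and multiplying by φ: 10φ² + 8φ − 18 = 0.
φ = (−8 + √(8² + 4·10·18)) / (2·10) = (−8 + √784) / 20 = (−8 + 28)/20 = 1.
ℓ''(φ) = −18/φ² − 10 < 0, confirming a maximum.

φ̂_MAP = 1.000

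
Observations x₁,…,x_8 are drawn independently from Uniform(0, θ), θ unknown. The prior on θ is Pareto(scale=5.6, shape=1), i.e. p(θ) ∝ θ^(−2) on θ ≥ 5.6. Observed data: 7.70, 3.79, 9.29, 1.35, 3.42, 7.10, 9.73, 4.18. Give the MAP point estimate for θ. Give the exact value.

θ̂_MAP = 9.73

The Uniform(0, θ) likelihood is θ^(−n) for θ ≥ max(xᵢ), zero otherwise. Here max(xᵢ) = 9.73.
Posterior ∝ θ^(−2) · θ^(−8) = θ^(−10) on θ ≥ max(5.6, 9.73) = 9.73.
This density is strictly decreasing in θ, so the posterior mode lies at the lower boundary of the support.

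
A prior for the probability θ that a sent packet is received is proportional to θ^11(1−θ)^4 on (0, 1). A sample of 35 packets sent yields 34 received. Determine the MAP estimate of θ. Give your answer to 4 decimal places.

The prior density ∝ θ^11(1−θ)^4 is the kernel of Beta(12, 5).
Data: 34 successes in 35 trials. The binomial likelihood contributes θ^34(1−θ)^1, so the posterior is Beta(12+34, 5+1) = Beta(46, 6).
For Beta(a, b) with a, b > 1 the mode is (a−1)/(a+b−2) = 45/50 ≈ 0.9000.

θ̂_MAP = 0.9000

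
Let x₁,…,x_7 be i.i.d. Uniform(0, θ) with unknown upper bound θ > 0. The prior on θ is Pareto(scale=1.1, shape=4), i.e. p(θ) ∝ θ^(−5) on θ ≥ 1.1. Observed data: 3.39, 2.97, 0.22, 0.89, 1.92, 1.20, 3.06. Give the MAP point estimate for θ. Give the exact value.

θ̂_MAP = 3.39

The Uniform(0, θ) likelihood is θ^(−n) for θ ≥ max(xᵢ), zero otherwise. Here max(xᵢ) = 3.39.
Posterior ∝ θ^(−5) · θ^(−7) = θ^(−12) on θ ≥ max(1.1, 3.39) = 3.39.
This density is strictly decreasing in θ, so the posterior mode lies at the lower boundary of the support.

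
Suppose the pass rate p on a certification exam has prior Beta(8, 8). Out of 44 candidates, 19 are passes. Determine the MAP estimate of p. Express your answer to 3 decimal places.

Prior: Beta(8, 8).
Data: 19 successes in 44 trials. The binomial likelihood contributes p^19(1−p)^25, so the posterior is Beta(8+19, 8+25) = Beta(27, 33).
For Beta(a, b) with a, b > 1 the mode is (a−1)/(a+b−2) = 26/58 ≈ 0.448.

p̂_MAP = 0.448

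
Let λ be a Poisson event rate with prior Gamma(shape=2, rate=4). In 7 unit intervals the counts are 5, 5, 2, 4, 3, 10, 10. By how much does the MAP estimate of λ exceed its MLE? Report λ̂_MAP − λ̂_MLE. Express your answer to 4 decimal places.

Σxᵢ = 39. Posterior is Gamma(41, 11); MAP = (41−1)/11 = 40/11 ≈ 3.63636.
MLE = x̄ = 39/7 ≈ 5.57143.
Difference = 40/11 − 39/7 = -149/77 ≈ -1.9351.

MAP − MLE = -1.9351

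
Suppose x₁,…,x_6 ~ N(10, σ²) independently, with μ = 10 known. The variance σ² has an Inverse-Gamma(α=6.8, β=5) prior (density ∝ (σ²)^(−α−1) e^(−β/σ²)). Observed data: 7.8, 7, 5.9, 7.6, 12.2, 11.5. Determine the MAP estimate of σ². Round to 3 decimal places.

σ̂²_MAP = 2.477

Sum of squared deviations about the known mean: SS = (7.8−10)² + (7−10)² + (5.9−10)² + (7.6−10)² + (12.2−10)² + (11.5−10)² = 43.5.
The Normal likelihood contributes (σ²)^(−n/2) exp(−SS/(2σ²)), so the posterior is Inverse-Gamma(α + n/2, β + SS/2) = Inverse-Gamma(9.8, 26.75).
The mode of Inverse-Gamma(a, b) is b/(a+1) = 26.75/10.8 ≈ 2.477.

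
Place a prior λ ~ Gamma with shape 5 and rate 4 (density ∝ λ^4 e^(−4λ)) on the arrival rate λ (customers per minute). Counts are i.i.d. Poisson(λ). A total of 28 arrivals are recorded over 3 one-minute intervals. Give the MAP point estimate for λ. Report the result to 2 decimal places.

Σxᵢ = 28, n = 3.
Posterior ∝ λ^4e^(−4λ) · λ^28e^(−3λ) = λ^32e^(−7λ), i.e. Gamma(shape=33, rate=7).
The mode of a Gamma(a, b) with a ≥ 1 (shape–rate) is (a−1)/b = 32/7 ≈ 4.57.

λ̂_MAP = 4.57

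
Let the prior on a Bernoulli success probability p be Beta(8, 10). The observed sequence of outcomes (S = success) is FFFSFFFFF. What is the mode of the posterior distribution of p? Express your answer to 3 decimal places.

Prior: Beta(8, 10).
Data: 1 success in 9 trials (from the sequence). The binomial likelihood contributes p(1−p)^8, so the posterior is Beta(8+1, 10+8) = Beta(9, 18).
For Beta(a, b) with a, b > 1 the mode is (a−1)/(a+b−2) = 8/25 ≈ 0.320.

p̂_MAP = 0.320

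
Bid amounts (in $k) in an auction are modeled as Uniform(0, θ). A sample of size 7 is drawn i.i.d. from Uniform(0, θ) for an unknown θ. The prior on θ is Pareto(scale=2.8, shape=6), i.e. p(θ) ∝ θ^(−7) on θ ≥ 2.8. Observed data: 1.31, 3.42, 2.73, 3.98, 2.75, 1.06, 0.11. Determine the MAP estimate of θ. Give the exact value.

The Uniform(0, θ) likelihood is θ^(−n) for θ ≥ max(xᵢ), zero otherwise. Here max(xᵢ) = 3.98.
Posterior ∝ θ^(−7) · θ^(−7) = θ^(−14) on θ ≥ max(2.8, 3.98) = 3.98.
This density is strictly decreasing in θ, so the posterior mode lies at the lower boundary of the support.

θ̂_MAP = 3.98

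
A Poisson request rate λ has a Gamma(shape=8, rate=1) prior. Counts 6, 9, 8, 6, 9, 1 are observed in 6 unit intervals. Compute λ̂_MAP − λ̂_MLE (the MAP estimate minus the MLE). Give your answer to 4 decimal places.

Σxᵢ = 39. Posterior is Gamma(47, 7); MAP = (47−1)/7 = 46/7 ≈ 6.57143.
MLE = x̄ = 39/6 ≈ 6.50000.
Difference = 46/7 − 39/6 = 1/14 ≈ 0.0714.

MAP − MLE = 0.0714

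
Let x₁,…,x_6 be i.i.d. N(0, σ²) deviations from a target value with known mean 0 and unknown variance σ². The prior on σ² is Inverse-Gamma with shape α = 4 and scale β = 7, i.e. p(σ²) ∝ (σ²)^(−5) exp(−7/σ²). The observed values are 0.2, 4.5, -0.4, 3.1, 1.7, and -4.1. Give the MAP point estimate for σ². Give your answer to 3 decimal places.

Sum of squared deviations about the known mean: SS = (0.2−0)² + (4.5−0)² + (-0.4−0)² + (3.1−0)² + (1.7−0)² + (-4.1−0)² = 49.76.
The Normal likelihood contributes (σ²)^(−n/2) exp(−SS/(2σ²)), so the posterior is Inverse-Gamma(α + n/2, β + SS/2) = Inverse-Gamma(7, 31.88).
The mode of Inverse-Gamma(a, b) is b/(a+1) = 31.88/8 ≈ 3.985.

σ̂²_MAP = 3.985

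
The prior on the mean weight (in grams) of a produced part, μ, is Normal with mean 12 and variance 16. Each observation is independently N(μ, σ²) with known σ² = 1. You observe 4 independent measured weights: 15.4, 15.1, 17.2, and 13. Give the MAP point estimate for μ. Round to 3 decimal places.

μ̂_MAP = 15.126

n = 4; x̄ = (15.4 + 15.1 + 17.2 + 13)/4 = 60.7/4 = 15.175.
For a Normal prior and Normal likelihood with known variance, the posterior is Normal; its mode equals its mean, the precision-weighted average.
Prior precision 1/σ₀² = 1/16 = 0.0625; data precision n/σ² = 4/1 = 4.
μ̂ = (0.0625·12 + 4·15.175) / (0.0625 + 4) = 61.45/4.0625 = 4916/325 ≈ 15.126.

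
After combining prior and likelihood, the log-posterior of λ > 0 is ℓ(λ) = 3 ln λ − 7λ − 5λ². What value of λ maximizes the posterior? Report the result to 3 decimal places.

λ̂_MAP = 0.300

ℓ'(λ) = 3/λ − 7 − 10λ. Setting this to zero and multiplying by λ: 10λ² + 7λ − 3 = 0.
λ = (−7 + √(7² + 4·10·3)) / (2·10) = (−7 + √169) / 20 = (−7 + 13)/20 = 3/10.
ℓ''(λ) = −3/λ² − 10 < 0, confirming a maximum.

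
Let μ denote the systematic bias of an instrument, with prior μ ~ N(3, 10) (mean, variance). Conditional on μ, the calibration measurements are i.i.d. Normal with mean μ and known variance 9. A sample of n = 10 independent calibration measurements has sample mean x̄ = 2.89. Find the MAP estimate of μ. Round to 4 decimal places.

n = 10, x̄ = 2.89.
For a Normal prior and Normal likelihood with known variance, the posterior is Normal; its mode equals its mean, the precision-weighted average.
Prior precision 1/σ₀² = 1/10 = 0.1; data precision n/σ² = 10/9.
μ̂ = (0.1·3 + (10/9)·2.89) / (0.1 + 10/9) = (158/45)/(109/90) = 316/109 ≈ 2.8991.

μ̂_MAP = 2.8991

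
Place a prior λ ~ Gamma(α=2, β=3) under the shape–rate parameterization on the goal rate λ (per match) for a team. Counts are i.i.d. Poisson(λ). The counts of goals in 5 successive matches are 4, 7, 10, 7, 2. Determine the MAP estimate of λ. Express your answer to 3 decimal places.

Σxᵢ = 4+7+10+7+2 = 30, with n = 5.
Posterior ∝ λe^(−3λ) · λ^30e^(−5λ) = λ^31e^(−8λ), i.e. Gamma(shape=32, rate=8).
The mode of a Gamma(a, b) with a ≥ 1 (shape–rate) is (a−1)/b = 31/8 ≈ 3.875.

λ̂_MAP = 3.875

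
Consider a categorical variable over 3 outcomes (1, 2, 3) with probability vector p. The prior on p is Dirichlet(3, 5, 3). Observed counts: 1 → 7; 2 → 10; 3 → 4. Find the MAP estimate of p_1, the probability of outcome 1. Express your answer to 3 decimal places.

The posterior is Dirichlet(αᵢ + nᵢ) = Dirichlet(10, 15, 7).
For a Dirichlet(a₁,…,a_K) with all aᵢ > 1, the mode has j-th component (aⱼ − 1)/(Σaᵢ − K).
Here Σaᵢ = 32 and K = 3, so p_1 = (10 − 1)/(32 − 3) = 9/29 ≈ 0.310.

MAP estimate: 0.310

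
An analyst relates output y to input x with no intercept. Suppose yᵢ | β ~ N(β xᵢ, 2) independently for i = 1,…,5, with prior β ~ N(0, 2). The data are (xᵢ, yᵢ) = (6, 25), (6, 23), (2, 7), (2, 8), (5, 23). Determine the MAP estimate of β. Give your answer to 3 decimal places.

log p(β | y) = −Σ(yᵢ − βxᵢ)²/(2·2) − β²/(2·2) + const.
Setting the derivative to zero: Σxᵢ(yᵢ − βxᵢ)/2 − β/2 = 0, so β = Σxᵢyᵢ / (Σxᵢ² + σ²/τ²).
Σxᵢyᵢ = 6·25 + 6·23 + 2·7 + 2·8 + 5·23 = 433; Σxᵢ² = 105; σ²/τ² = 1.
β̂_MAP = 433 / (105 + 1) = 433/106 ≈ 4.085.

β̂_MAP = 4.085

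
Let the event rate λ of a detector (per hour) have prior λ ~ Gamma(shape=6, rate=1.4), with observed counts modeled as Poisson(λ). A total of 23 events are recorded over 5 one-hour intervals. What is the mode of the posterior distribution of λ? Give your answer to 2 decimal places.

λ̂_MAP = 4.38

Σxᵢ = 23, n = 5.
Posterior ∝ λ^5e^(−1.4λ) · λ^23e^(−5λ) = λ^28e^(−6.4λ), i.e. Gamma(shape=29, rate=6.4).
The mode of a Gamma(a, b) with a ≥ 1 (shape–rate) is (a−1)/b = 28/6.4 ≈ 4.38.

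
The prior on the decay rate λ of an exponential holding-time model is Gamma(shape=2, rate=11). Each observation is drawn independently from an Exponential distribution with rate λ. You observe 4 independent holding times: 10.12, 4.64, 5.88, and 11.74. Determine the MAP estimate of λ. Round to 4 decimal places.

The Exponential(rate=λ) likelihood is ∝ λ^n e^(−λΣtᵢ). Here n = 4 and Σtᵢ = 10.12 + 4.64 + 5.88 + 11.74 = 32.38.
Posterior ∝ λe^(−11λ) · λ^4e^(−32.38λ) = λ^5e^(−43.38λ), i.e. Gamma(6, 43.38).
Mode = (a−1)/b = 5/43.38 ≈ 0.1153.

λ̂_MAP = 0.1153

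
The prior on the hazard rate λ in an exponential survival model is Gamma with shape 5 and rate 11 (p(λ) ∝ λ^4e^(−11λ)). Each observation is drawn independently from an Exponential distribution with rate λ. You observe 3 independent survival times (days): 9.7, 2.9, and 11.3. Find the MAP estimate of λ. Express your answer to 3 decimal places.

The Exponential(rate=λ) likelihood is ∝ λ^n e^(−λΣtᵢ). Here n = 3 and Σtᵢ = 9.7 + 2.9 + 11.3 = 23.9.
Posterior ∝ λ^4e^(−11λ) · λ^3e^(−23.9λ) = λ^7e^(−34.9λ), i.e. Gamma(8, 34.9).
Mode = (a−1)/b = 7/34.9 ≈ 0.201.

λ̂_MAP = 0.201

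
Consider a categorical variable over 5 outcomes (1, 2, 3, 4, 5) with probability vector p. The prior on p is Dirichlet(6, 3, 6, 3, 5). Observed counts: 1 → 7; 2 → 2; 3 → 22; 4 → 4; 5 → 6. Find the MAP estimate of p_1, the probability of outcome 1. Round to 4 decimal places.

The posterior is Dirichlet(αᵢ + nᵢ) = Dirichlet(13, 5, 28, 7, 11).
For a Dirichlet(a₁,…,a_K) with all aᵢ > 1, the mode has j-th component (aⱼ − 1)/(Σaᵢ − K).
Here Σaᵢ = 64 and K = 5, so p_1 = (13 − 1)/(64 − 5) = 12/59 ≈ 0.2034.

MAP estimate: 0.2034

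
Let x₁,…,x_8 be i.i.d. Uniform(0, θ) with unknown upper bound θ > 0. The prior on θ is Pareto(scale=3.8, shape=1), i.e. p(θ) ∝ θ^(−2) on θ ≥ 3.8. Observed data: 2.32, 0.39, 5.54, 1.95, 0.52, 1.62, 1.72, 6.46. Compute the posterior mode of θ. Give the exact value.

The Uniform(0, θ) likelihood is θ^(−n) for θ ≥ max(xᵢ), zero otherwise. Here max(xᵢ) = 6.46.
Posterior ∝ θ^(−2) · θ^(−8) = θ^(−10) on θ ≥ max(3.8, 6.46) = 6.46.
This density is strictly decreasing in θ, so the posterior mode lies at the lower boundary of the support.

θ̂_MAP = 6.46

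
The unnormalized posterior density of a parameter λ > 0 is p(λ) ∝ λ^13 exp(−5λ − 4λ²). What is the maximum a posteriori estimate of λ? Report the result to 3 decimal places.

λ̂_MAP = 1.000

ℓ'(λ) = 13/λ − 5 − 8λ. Setting this to zero and multiplying by λ: 8λ² + 5λ − 13 = 0.
λ = (−5 + √(5² + 4·8·13)) / (2·8) = (−5 + √441) / 16 = (−5 + 21)/16 = 1.
ℓ''(λ) = −13/λ² − 8 < 0, confirming a maximum.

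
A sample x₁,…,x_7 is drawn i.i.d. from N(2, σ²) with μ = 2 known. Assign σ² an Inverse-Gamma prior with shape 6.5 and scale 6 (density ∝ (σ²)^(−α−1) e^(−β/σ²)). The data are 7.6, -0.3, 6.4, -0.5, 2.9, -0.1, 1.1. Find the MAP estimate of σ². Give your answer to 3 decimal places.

Sum of squared deviations about the known mean: SS = (7.6−2)² + (-0.3−2)² + (6.4−2)² + (-0.5−2)² + (2.9−2)² + (-0.1−2)² + (1.1−2)² = 68.29.
The Normal likelihood contributes (σ²)^(−n/2) exp(−SS/(2σ²)), so the posterior is Inverse-Gamma(α + n/2, β + SS/2) = Inverse-Gamma(10, 40.145).
The mode of Inverse-Gamma(a, b) is b/(a+1) = 40.145/11 ≈ 3.650.

σ̂²_MAP = 3.650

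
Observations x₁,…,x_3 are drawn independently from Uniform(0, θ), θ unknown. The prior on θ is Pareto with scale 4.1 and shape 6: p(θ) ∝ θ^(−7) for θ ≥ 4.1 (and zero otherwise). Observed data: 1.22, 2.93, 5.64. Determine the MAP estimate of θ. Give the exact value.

The Uniform(0, θ) likelihood is θ^(−n) for θ ≥ max(xᵢ), zero otherwise. Here max(xᵢ) = 5.64.
Posterior ∝ θ^(−7) · θ^(−3) = θ^(−10) on θ ≥ max(4.1, 5.64) = 5.64.
This density is strictly decreasing in θ, so the posterior mode lies at the lower boundary of the support.

θ̂_MAP = 5.64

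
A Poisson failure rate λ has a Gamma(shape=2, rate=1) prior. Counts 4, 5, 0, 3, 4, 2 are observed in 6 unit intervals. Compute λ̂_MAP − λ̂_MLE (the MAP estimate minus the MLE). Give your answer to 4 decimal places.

Σxᵢ = 18. Posterior is Gamma(20, 7); MAP = (20−1)/7 = 19/7 ≈ 2.71429.
MLE = x̄ = 18/6 ≈ 3.00000.
Difference = 19/7 − 18/6 = -2/7 ≈ -0.2857.

MAP − MLE = -0.2857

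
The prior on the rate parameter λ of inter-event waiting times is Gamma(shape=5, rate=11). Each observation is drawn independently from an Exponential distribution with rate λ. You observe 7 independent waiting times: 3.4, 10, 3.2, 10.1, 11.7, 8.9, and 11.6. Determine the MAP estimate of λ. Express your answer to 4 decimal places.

λ̂_MAP = 0.1574

The Exponential(rate=λ) likelihood is ∝ λ^n e^(−λΣtᵢ). Here n = 7 and Σtᵢ = 3.4 + 10 + 3.2 + 10.1 + 11.7 + 8.9 + 11.6 = 58.9.
Posterior ∝ λ^4e^(−11λ) · λ^7e^(−58.9λ) = λ^11e^(−69.9λ), i.e. Gamma(12, 69.9).
Mode = (a−1)/b = 11/69.9 ≈ 0.1574.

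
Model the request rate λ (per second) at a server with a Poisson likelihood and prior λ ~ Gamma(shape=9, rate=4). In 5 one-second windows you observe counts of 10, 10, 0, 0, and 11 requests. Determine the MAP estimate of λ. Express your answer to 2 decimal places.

λ̂_MAP = 4.33

Σxᵢ = 10+10+0+0+11 = 31, with n = 5.
Posterior ∝ λ^8e^(−4λ) · λ^31e^(−5λ) = λ^39e^(−9λ), i.e. Gamma(shape=40, rate=9).
The mode of a Gamma(a, b) with a ≥ 1 (shape–rate) is (a−1)/b = 39/9 ≈ 4.33.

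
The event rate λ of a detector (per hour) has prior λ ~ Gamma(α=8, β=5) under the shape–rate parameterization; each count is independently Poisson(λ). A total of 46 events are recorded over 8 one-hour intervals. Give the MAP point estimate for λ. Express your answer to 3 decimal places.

λ̂_MAP = 4.077

Σxᵢ = 46, n = 8.
Posterior ∝ λ^7e^(−5λ) · λ^46e^(−8λ) = λ^53e^(−13λ), i.e. Gamma(shape=54, rate=13).
The mode of a Gamma(a, b) with a ≥ 1 (shape–rate) is (a−1)/b = 53/13 ≈ 4.077.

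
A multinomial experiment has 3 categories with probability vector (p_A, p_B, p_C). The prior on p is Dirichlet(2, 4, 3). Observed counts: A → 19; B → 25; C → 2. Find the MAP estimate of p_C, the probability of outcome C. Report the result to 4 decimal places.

The posterior is Dirichlet(αᵢ + nᵢ) = Dirichlet(21, 29, 5).
For a Dirichlet(a₁,…,a_K) with all aᵢ > 1, the mode has j-th component (aⱼ − 1)/(Σaᵢ − K).
Here Σaᵢ = 55 and K = 3, so p_C = (5 − 1)/(55 − 3) = 4/52 ≈ 0.0769.

MAP estimate of p_C = 0.0769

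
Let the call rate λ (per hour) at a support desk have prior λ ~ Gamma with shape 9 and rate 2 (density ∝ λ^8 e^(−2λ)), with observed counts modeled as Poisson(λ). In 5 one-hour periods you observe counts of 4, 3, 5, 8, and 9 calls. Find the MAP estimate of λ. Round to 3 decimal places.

λ̂_MAP = 5.286

Σxᵢ = 4+3+5+8+9 = 29, with n = 5.
Posterior ∝ λ^8e^(−2λ) · λ^29e^(−5λ) = λ^37e^(−7λ), i.e. Gamma(shape=38, rate=7).
The mode of a Gamma(a, b) with a ≥ 1 (shape–rate) is (a−1)/b = 37/7 ≈ 5.286.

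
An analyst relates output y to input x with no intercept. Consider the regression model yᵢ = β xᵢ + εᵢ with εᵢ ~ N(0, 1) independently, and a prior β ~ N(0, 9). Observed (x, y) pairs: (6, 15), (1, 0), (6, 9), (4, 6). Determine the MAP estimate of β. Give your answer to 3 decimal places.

log p(β | y) = −Σ(yᵢ − βxᵢ)²/(2·1) − β²/(2·9) + const.
Setting the derivative to zero: Σxᵢ(yᵢ − βxᵢ)/1 − β/9 = 0, so β = Σxᵢyᵢ / (Σxᵢ² + σ²/τ²).
Σxᵢyᵢ = 6·15 + 1·0 + 6·9 + 4·6 = 168; Σxᵢ² = 89; σ²/τ² = 1/9.
β̂_MAP = 168 / (89 + 1/9) = 168/(802/9) = 756/401 ≈ 1.885.

β̂_MAP = 1.885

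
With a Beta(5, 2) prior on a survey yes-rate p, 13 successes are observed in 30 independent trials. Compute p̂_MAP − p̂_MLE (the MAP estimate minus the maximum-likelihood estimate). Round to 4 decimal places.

Posterior is Beta(18, 19); MAP = (18−1)/(37−2) = 17/35 ≈ 0.48571.
MLE ignores the prior: p̂_MLE = k/n = 13/30 ≈ 0.43333.
Difference = 17/35 − 13/30 = 11/210 ≈ 0.0524.

MAP − MLE = 0.0524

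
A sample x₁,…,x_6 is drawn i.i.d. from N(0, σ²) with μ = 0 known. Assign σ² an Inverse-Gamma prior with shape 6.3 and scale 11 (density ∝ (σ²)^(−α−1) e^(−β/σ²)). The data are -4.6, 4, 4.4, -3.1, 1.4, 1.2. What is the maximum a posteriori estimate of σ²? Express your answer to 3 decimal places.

σ̂²_MAP = 4.443

Sum of squared deviations about the known mean: SS = (-4.6−0)² + (4−0)² + (4.4−0)² + (-3.1−0)² + (1.4−0)² + (1.2−0)² = 69.53.
The Normal likelihood contributes (σ²)^(−n/2) exp(−SS/(2σ²)), so the posterior is Inverse-Gamma(α + n/2, β + SS/2) = Inverse-Gamma(9.3, 45.765).
The mode of Inverse-Gamma(a, b) is b/(a+1) = 45.765/10.3 ≈ 4.443.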